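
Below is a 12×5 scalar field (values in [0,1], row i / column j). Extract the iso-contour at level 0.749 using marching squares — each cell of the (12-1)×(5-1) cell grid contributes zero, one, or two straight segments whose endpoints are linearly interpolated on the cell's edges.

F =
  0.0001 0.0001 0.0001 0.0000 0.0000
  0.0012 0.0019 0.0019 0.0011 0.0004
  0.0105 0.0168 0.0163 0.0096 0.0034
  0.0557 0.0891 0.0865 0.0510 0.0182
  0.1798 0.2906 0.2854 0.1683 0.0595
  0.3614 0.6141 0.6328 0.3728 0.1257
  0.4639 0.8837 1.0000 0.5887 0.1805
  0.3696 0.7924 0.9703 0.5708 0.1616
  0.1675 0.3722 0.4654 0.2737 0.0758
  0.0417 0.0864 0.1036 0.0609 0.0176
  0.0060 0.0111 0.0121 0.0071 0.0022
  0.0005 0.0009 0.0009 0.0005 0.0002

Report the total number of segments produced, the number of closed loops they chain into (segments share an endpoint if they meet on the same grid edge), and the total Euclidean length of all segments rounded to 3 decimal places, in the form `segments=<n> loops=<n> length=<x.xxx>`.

cell (5,0): code 0100 → (5.500,1.000)–(6.000,0.679)
cell (5,1): code 1100 → (5.316,2.000)–(5.500,1.000)
cell (5,2): code 1000 → (6.000,2.610)–(5.316,2.000)
cell (6,0): code 0110 → (6.000,0.679)–(7.000,0.897)
cell (6,2): code 1001 → (7.000,2.554)–(6.000,2.610)
cell (7,0): code 0010 → (7.000,0.897)–(7.103,1.000)
cell (7,1): code 0011 → (7.103,1.000)–(7.438,2.000)
cell (7,2): code 0001 → (7.438,2.000)–(7.000,2.554)
total: 8 segments, chained into 1 closed loop(s), length Σ = 6.458626

segments=8 loops=1 length=6.459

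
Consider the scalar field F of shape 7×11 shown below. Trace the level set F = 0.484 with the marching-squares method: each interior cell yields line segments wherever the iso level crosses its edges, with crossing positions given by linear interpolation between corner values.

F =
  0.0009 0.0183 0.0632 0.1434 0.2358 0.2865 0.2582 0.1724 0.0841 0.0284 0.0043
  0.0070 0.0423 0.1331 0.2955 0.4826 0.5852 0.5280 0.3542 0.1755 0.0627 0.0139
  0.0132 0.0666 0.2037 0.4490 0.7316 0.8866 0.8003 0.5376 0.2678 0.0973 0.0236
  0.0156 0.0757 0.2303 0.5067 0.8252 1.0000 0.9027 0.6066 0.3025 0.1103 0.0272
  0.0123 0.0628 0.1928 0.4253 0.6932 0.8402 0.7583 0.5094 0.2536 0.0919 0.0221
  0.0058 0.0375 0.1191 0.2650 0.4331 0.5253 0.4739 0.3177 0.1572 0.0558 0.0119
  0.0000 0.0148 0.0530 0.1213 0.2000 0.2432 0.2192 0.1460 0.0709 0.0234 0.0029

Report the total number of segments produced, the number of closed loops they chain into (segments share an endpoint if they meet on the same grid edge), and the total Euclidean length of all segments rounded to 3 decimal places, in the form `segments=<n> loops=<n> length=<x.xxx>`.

cell (0,4): code 0100 → (0.661,5.000)–(1.000,4.014)
cell (0,5): code 1100 → (0.837,6.000)–(0.661,5.000)
cell (0,6): code 1000 → (1.000,6.253)–(0.837,6.000)
cell (1,3): code 0100 → (1.006,4.000)–(2.000,3.124)
cell (1,4): code 1110 → (1.000,4.014)–(1.006,4.000)
cell (1,6): code 1101 → (1.708,7.000)–(1.000,6.253)
cell (1,7): code 1000 → (2.000,7.199)–(1.708,7.000)
cell (2,2): code 0100 → (2.607,3.000)–(3.000,2.918)
cell (2,3): code 1110 → (2.000,3.124)–(2.607,3.000)
cell (2,7): code 1001 → (3.000,7.403)–(2.000,7.199)
cell (3,2): code 0010 → (3.000,2.918)–(3.279,3.000)
cell (3,3): code 0111 → (3.279,3.000)–(4.000,3.219)
cell (3,7): code 1001 → (4.000,7.099)–(3.000,7.403)
cell (4,3): code 0010 → (4.000,3.219)–(4.804,4.000)
cell (4,4): code 0111 → (4.804,4.000)–(5.000,4.552)
cell (4,5): code 1011 → (5.000,5.804)–(4.964,6.000)
cell (4,6): code 0011 → (4.964,6.000)–(4.132,7.000)
cell (4,7): code 0001 → (4.132,7.000)–(4.000,7.099)
cell (5,4): code 0010 → (5.000,4.552)–(5.146,5.000)
cell (5,5): code 0001 → (5.146,5.000)–(5.000,5.804)
total: 20 segments, chained into 1 closed loop(s), length Σ = 13.873815

segments=20 loops=1 length=13.874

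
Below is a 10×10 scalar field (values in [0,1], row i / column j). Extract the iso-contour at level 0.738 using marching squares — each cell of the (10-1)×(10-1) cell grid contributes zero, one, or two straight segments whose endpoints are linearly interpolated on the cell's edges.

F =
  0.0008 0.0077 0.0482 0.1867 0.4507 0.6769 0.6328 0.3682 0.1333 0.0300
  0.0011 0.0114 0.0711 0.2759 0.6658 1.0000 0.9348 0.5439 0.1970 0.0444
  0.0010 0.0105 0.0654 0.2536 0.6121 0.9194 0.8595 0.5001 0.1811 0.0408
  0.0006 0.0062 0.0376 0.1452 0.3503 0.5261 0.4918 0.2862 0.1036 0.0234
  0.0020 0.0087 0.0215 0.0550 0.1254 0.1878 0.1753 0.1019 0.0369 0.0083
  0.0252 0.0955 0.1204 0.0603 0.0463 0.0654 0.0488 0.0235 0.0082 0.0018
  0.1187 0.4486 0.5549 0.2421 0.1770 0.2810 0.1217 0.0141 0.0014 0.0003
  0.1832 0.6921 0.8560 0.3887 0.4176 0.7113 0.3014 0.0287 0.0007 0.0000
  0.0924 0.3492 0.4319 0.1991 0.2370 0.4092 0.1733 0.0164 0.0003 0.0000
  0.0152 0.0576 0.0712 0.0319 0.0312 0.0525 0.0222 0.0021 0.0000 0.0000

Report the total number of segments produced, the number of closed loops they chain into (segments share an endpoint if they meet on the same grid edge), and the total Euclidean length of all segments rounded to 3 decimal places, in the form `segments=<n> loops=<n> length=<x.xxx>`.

segments=12 loops=2 length=9.660

cell (0,4): code 0100 → (0.189,5.000)–(1.000,4.216)
cell (0,5): code 1100 → (0.348,6.000)–(0.189,5.000)
cell (0,6): code 1000 → (1.000,6.503)–(0.348,6.000)
cell (1,4): code 0110 → (1.000,4.216)–(2.000,4.410)
cell (1,6): code 1001 → (2.000,6.338)–(1.000,6.503)
cell (2,4): code 0010 → (2.000,4.410)–(2.461,5.000)
cell (2,5): code 0011 → (2.461,5.000)–(2.330,6.000)
cell (2,6): code 0001 → (2.330,6.000)–(2.000,6.338)
cell (6,1): code 0100 → (6.608,2.000)–(7.000,1.280)
cell (6,2): code 1000 → (7.000,2.253)–(6.608,2.000)
cell (7,1): code 0010 → (7.000,1.280)–(7.278,2.000)
cell (7,2): code 0001 → (7.278,2.000)–(7.000,2.253)
total: 12 segments, chained into 2 closed loop(s), length Σ = 9.659998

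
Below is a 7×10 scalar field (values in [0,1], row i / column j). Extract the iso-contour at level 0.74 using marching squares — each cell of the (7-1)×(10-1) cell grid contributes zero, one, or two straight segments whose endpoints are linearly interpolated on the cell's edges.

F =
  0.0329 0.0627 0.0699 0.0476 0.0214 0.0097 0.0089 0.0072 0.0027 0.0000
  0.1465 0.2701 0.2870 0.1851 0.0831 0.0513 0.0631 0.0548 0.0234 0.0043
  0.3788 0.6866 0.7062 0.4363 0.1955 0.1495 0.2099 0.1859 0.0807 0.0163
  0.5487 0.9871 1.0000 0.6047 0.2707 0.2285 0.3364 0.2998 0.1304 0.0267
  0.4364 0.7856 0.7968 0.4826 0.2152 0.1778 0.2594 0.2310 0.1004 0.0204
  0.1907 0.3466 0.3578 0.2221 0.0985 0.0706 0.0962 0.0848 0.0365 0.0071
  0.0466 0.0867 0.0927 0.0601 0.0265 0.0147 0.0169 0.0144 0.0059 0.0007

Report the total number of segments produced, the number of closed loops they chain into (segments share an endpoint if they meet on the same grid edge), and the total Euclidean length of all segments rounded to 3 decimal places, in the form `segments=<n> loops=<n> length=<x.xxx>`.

cell (2,0): code 0100 → (2.178,1.000)–(3.000,0.436)
cell (2,1): code 1100 → (2.115,2.000)–(2.178,1.000)
cell (2,2): code 1000 → (3.000,2.658)–(2.115,2.000)
cell (3,0): code 0110 → (3.000,0.436)–(4.000,0.869)
cell (3,2): code 1001 → (4.000,2.181)–(3.000,2.658)
cell (4,0): code 0010 → (4.000,0.869)–(4.104,1.000)
cell (4,1): code 0011 → (4.104,1.000)–(4.129,2.000)
cell (4,2): code 0001 → (4.129,2.000)–(4.000,2.181)
total: 8 segments, chained into 1 closed loop(s), length Σ = 6.688651

segments=8 loops=1 length=6.689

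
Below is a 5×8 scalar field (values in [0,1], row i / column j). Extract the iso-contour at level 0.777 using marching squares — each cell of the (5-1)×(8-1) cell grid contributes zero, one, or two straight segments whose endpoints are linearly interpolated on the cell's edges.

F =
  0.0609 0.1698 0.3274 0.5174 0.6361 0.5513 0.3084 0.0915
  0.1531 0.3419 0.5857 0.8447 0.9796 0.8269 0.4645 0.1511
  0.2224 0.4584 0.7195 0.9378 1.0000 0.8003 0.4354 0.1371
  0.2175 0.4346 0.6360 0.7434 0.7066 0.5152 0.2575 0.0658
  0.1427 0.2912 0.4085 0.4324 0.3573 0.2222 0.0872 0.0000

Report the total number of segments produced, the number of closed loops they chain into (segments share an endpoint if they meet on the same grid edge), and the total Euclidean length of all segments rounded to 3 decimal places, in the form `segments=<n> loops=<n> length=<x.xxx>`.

cell (0,2): code 0100 → (0.793,3.000)–(1.000,2.739)
cell (0,3): code 1100 → (0.410,4.000)–(0.793,3.000)
cell (0,4): code 1100 → (0.819,5.000)–(0.410,4.000)
cell (0,5): code 1000 → (1.000,5.138)–(0.819,5.000)
cell (1,2): code 0110 → (1.000,2.739)–(2.000,2.263)
cell (1,5): code 1001 → (2.000,5.064)–(1.000,5.138)
cell (2,2): code 0010 → (2.000,2.263)–(2.827,3.000)
cell (2,3): code 0011 → (2.827,3.000)–(2.760,4.000)
cell (2,4): code 0011 → (2.760,4.000)–(2.082,5.000)
cell (2,5): code 0001 → (2.082,5.000)–(2.000,5.064)
total: 10 segments, chained into 1 closed loop(s), length Σ = 8.243748

segments=10 loops=1 length=8.244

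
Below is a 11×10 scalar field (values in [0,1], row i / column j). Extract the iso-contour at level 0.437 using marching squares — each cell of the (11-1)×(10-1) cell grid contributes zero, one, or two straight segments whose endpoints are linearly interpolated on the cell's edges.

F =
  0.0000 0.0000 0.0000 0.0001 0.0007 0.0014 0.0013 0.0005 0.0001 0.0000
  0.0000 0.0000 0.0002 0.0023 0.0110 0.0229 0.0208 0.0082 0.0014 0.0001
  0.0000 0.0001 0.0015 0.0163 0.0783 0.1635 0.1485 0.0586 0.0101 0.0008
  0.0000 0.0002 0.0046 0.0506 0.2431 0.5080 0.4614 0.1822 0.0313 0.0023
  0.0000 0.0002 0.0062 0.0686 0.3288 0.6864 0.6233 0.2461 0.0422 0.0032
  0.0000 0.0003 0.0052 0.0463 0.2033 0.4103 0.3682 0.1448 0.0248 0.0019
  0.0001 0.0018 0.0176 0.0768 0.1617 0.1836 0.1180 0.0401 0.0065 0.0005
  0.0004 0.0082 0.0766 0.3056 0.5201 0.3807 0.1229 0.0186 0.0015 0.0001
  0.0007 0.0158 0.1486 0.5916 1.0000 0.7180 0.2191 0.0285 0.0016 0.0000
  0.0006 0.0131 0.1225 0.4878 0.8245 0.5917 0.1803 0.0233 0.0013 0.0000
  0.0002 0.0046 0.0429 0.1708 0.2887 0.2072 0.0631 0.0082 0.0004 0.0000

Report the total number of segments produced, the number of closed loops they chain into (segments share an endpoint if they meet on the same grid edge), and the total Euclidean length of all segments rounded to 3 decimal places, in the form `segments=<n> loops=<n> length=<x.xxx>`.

segments=20 loops=2 length=15.612

cell (2,4): code 0100 → (2.794,5.000)–(3.000,4.732)
cell (2,5): code 1100 → (2.922,6.000)–(2.794,5.000)
cell (2,6): code 1000 → (3.000,6.087)–(2.922,6.000)
cell (3,4): code 0110 → (3.000,4.732)–(4.000,4.303)
cell (3,6): code 1001 → (4.000,6.494)–(3.000,6.087)
cell (4,4): code 0010 → (4.000,4.303)–(4.903,5.000)
cell (4,5): code 0011 → (4.903,5.000)–(4.730,6.000)
cell (4,6): code 0001 → (4.730,6.000)–(4.000,6.494)
cell (6,3): code 0100 → (6.768,4.000)–(7.000,3.613)
cell (6,4): code 1000 → (7.000,4.596)–(6.768,4.000)
cell (7,2): code 0100 → (7.459,3.000)–(8.000,2.651)
cell (7,3): code 1110 → (7.000,3.613)–(7.459,3.000)
cell (7,4): code 1101 → (7.167,5.000)–(7.000,4.596)
cell (7,5): code 1000 → (8.000,5.563)–(7.167,5.000)
cell (8,2): code 0110 → (8.000,2.651)–(9.000,2.861)
cell (8,5): code 1001 → (9.000,5.376)–(8.000,5.563)
cell (9,2): code 0010 → (9.000,2.861)–(9.160,3.000)
cell (9,3): code 0011 → (9.160,3.000)–(9.723,4.000)
cell (9,4): code 0011 → (9.723,4.000)–(9.402,5.000)
cell (9,5): code 0001 → (9.402,5.000)–(9.000,5.376)
total: 20 segments, chained into 2 closed loop(s), length Σ = 15.611617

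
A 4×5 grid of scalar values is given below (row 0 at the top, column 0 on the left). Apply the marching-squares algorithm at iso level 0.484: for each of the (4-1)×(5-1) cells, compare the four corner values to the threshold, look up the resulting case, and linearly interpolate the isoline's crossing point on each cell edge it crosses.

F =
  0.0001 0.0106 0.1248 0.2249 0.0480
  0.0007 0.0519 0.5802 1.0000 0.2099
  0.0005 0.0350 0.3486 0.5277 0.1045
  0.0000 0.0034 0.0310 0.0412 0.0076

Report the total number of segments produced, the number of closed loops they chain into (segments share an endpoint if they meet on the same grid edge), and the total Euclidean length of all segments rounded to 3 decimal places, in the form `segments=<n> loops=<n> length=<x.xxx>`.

cell (0,1): code 0100 → (0.789,2.000)–(1.000,1.818)
cell (0,2): code 1100 → (0.334,3.000)–(0.789,2.000)
cell (0,3): code 1000 → (1.000,3.653)–(0.334,3.000)
cell (1,1): code 0010 → (1.000,1.818)–(1.415,2.000)
cell (1,2): code 0111 → (1.415,2.000)–(2.000,2.756)
cell (1,3): code 1001 → (2.000,3.103)–(1.000,3.653)
cell (2,2): code 0010 → (2.000,2.756)–(2.090,3.000)
cell (2,3): code 0001 → (2.090,3.000)–(2.000,3.103)
total: 8 segments, chained into 1 closed loop(s), length Σ = 5.257171

segments=8 loops=1 length=5.257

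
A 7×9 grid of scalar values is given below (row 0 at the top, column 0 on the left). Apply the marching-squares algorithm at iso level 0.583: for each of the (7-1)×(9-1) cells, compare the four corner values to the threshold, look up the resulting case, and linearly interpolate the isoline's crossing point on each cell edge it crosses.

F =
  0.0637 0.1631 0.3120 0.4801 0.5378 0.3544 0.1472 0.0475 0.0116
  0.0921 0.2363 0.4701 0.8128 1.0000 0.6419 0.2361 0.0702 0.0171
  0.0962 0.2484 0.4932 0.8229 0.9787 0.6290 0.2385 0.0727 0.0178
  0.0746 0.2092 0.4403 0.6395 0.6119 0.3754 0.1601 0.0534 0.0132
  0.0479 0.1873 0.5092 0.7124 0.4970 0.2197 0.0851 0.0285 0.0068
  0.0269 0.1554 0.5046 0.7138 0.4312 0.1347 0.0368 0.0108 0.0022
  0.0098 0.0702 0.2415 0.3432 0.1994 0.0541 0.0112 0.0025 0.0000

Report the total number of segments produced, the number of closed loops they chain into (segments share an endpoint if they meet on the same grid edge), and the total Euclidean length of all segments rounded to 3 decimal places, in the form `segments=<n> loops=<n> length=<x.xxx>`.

segments=16 loops=1 length=13.466

cell (0,2): code 0100 → (0.309,3.000)–(1.000,2.329)
cell (0,3): code 1100 → (0.098,4.000)–(0.309,3.000)
cell (0,4): code 1100 → (0.795,5.000)–(0.098,4.000)
cell (0,5): code 1000 → (1.000,5.145)–(0.795,5.000)
cell (1,2): code 0110 → (1.000,2.329)–(2.000,2.272)
cell (1,5): code 1001 → (2.000,5.118)–(1.000,5.145)
cell (2,2): code 0110 → (2.000,2.272)–(3.000,2.716)
cell (2,4): code 1011 → (3.000,4.122)–(2.181,5.000)
cell (2,5): code 0001 → (2.181,5.000)–(2.000,5.118)
cell (3,2): code 0110 → (3.000,2.716)–(4.000,2.363)
cell (3,3): code 1011 → (4.000,3.601)–(3.252,4.000)
cell (3,4): code 0001 → (3.252,4.000)–(3.000,4.122)
cell (4,2): code 0110 → (4.000,2.363)–(5.000,2.375)
cell (4,3): code 1001 → (5.000,3.463)–(4.000,3.601)
cell (5,2): code 0010 → (5.000,2.375)–(5.353,3.000)
cell (5,3): code 0001 → (5.353,3.000)–(5.000,3.463)
total: 16 segments, chained into 1 closed loop(s), length Σ = 13.465733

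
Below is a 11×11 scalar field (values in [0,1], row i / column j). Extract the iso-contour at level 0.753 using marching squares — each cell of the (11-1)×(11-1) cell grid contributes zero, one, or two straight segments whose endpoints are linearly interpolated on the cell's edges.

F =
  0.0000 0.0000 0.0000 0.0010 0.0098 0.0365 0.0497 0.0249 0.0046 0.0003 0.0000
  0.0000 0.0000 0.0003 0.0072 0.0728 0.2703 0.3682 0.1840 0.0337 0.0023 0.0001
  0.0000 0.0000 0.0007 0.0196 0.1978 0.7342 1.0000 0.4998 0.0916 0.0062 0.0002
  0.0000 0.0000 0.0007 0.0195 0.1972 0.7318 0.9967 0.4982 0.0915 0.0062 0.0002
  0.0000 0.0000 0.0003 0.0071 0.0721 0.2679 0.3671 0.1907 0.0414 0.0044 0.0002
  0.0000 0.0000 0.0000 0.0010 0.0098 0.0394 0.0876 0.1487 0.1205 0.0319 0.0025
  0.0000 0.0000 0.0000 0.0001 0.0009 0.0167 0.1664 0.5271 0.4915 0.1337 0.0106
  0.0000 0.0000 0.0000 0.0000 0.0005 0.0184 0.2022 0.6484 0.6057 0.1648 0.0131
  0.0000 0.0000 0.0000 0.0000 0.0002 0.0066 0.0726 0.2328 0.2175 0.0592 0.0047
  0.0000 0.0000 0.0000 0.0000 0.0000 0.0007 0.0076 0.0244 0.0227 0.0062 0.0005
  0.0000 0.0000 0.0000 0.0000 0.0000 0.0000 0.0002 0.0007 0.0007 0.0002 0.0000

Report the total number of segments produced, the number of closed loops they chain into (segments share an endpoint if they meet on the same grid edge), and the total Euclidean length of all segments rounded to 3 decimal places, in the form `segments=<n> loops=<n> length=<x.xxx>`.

segments=6 loops=1 length=5.260

cell (1,5): code 0100 → (1.609,6.000)–(2.000,5.071)
cell (1,6): code 1000 → (2.000,6.494)–(1.609,6.000)
cell (2,5): code 0110 → (2.000,5.071)–(3.000,5.080)
cell (2,6): code 1001 → (3.000,6.489)–(2.000,6.494)
cell (3,5): code 0010 → (3.000,5.080)–(3.387,6.000)
cell (3,6): code 0001 → (3.387,6.000)–(3.000,6.489)
total: 6 segments, chained into 1 closed loop(s), length Σ = 5.259671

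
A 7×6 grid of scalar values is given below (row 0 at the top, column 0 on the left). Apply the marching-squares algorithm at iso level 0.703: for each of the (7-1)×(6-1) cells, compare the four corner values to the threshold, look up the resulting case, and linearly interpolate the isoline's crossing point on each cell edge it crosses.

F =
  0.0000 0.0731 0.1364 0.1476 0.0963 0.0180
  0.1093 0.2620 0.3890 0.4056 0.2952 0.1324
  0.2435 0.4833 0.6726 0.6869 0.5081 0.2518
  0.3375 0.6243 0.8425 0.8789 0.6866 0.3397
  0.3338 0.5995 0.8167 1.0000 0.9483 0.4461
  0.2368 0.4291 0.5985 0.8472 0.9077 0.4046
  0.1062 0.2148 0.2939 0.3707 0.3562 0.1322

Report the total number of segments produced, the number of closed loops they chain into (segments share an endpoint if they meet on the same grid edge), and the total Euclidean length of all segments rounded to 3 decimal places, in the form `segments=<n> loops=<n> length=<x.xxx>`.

segments=12 loops=1 length=10.095

cell (2,1): code 0100 → (2.179,2.000)–(3.000,1.361)
cell (2,2): code 1100 → (2.084,3.000)–(2.179,2.000)
cell (2,3): code 1000 → (3.000,3.915)–(2.084,3.000)
cell (3,1): code 0110 → (3.000,1.361)–(4.000,1.477)
cell (3,3): code 1101 → (3.063,4.000)–(3.000,3.915)
cell (3,4): code 1000 → (4.000,4.488)–(3.063,4.000)
cell (4,1): code 0010 → (4.000,1.477)–(4.521,2.000)
cell (4,2): code 0111 → (4.521,2.000)–(5.000,2.420)
cell (4,4): code 1001 → (5.000,4.407)–(4.000,4.488)
cell (5,2): code 0010 → (5.000,2.420)–(5.303,3.000)
cell (5,3): code 0011 → (5.303,3.000)–(5.371,4.000)
cell (5,4): code 0001 → (5.371,4.000)–(5.000,4.407)
total: 12 segments, chained into 1 closed loop(s), length Σ = 10.095415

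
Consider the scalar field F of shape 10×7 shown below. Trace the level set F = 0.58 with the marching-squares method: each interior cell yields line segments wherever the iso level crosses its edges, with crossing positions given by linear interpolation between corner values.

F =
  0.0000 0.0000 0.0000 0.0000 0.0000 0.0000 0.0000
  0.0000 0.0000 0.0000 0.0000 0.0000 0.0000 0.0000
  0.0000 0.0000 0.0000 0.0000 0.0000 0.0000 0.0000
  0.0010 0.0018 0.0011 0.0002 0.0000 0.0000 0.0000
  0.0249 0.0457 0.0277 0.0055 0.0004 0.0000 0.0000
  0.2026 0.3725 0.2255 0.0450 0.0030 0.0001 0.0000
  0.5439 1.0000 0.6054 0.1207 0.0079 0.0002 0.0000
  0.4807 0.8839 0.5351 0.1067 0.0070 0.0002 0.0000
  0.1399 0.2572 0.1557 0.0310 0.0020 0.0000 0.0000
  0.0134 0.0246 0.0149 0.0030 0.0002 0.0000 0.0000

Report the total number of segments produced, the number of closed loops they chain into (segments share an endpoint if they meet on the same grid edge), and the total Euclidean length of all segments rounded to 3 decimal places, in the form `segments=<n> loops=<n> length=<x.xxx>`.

cell (5,0): code 0100 → (5.331,1.000)–(6.000,0.079)
cell (5,1): code 1100 → (5.933,2.000)–(5.331,1.000)
cell (5,2): code 1000 → (6.000,2.052)–(5.933,2.000)
cell (6,0): code 0110 → (6.000,0.079)–(7.000,0.246)
cell (6,1): code 1011 → (7.000,1.871)–(6.361,2.000)
cell (6,2): code 0001 → (6.361,2.000)–(6.000,2.052)
cell (7,0): code 0010 → (7.000,0.246)–(7.485,1.000)
cell (7,1): code 0001 → (7.485,1.000)–(7.000,1.871)
total: 8 segments, chained into 1 closed loop(s), length Σ = 6.314671

segments=8 loops=1 length=6.315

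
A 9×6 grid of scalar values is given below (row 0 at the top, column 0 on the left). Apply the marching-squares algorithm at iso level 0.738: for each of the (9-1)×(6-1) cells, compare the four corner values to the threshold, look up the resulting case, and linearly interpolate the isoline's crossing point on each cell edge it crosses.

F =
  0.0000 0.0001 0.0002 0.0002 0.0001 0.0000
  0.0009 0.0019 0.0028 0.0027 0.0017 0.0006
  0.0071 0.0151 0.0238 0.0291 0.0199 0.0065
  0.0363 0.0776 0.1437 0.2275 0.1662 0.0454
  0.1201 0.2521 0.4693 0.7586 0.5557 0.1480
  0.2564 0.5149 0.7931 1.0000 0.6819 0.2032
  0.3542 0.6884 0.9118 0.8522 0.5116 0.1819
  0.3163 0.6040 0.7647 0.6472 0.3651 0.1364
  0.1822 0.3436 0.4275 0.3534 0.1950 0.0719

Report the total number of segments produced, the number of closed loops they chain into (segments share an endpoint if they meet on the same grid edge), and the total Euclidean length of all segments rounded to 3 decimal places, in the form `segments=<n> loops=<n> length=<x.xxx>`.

cell (3,2): code 0100 → (3.961,3.000)–(4.000,2.929)
cell (3,3): code 1000 → (4.000,3.102)–(3.961,3.000)
cell (4,1): code 0100 → (4.830,2.000)–(5.000,1.802)
cell (4,2): code 1110 → (4.000,2.929)–(4.830,2.000)
cell (4,3): code 1001 → (5.000,3.824)–(4.000,3.102)
cell (5,1): code 0110 → (5.000,1.802)–(6.000,1.222)
cell (5,3): code 1001 → (6.000,3.335)–(5.000,3.824)
cell (6,1): code 0110 → (6.000,1.222)–(7.000,1.834)
cell (6,2): code 1011 → (7.000,2.227)–(6.557,3.000)
cell (6,3): code 0001 → (6.557,3.000)–(6.000,3.335)
cell (7,1): code 0010 → (7.000,1.834)–(7.079,2.000)
cell (7,2): code 0001 → (7.079,2.000)–(7.000,2.227)
total: 12 segments, chained into 1 closed loop(s), length Σ = 8.336625

segments=12 loops=1 length=8.337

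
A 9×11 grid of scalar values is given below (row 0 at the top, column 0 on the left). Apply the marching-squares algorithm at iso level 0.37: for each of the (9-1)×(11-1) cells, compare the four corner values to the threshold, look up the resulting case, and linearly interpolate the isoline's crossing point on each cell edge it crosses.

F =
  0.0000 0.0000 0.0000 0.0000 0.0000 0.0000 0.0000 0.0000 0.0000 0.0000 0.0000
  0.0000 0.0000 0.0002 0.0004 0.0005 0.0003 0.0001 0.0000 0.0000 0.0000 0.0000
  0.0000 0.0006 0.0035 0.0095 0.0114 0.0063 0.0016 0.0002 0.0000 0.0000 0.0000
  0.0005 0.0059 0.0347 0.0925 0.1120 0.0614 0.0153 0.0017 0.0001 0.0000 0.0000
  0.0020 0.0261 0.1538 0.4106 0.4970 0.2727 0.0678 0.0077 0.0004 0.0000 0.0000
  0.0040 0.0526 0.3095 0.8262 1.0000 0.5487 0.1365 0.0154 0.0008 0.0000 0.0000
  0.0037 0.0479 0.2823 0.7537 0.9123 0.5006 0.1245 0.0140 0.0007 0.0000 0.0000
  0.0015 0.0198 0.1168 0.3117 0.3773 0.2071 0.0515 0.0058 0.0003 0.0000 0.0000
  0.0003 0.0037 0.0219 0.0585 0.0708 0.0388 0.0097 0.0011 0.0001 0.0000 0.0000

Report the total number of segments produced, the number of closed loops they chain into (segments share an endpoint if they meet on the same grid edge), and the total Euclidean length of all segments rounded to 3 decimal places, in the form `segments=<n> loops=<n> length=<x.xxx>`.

segments=14 loops=1 length=10.380

cell (3,2): code 0100 → (3.872,3.000)–(4.000,2.842)
cell (3,3): code 1100 → (3.670,4.000)–(3.872,3.000)
cell (3,4): code 1000 → (4.000,4.566)–(3.670,4.000)
cell (4,2): code 0110 → (4.000,2.842)–(5.000,2.117)
cell (4,4): code 1101 → (4.353,5.000)–(4.000,4.566)
cell (4,5): code 1000 → (5.000,5.434)–(4.353,5.000)
cell (5,2): code 0110 → (5.000,2.117)–(6.000,2.186)
cell (5,5): code 1001 → (6.000,5.347)–(5.000,5.434)
cell (6,2): code 0010 → (6.000,2.186)–(6.868,3.000)
cell (6,3): code 0111 → (6.868,3.000)–(7.000,3.889)
cell (6,4): code 1011 → (7.000,4.043)–(6.445,5.000)
cell (6,5): code 0001 → (6.445,5.000)–(6.000,5.347)
cell (7,3): code 0010 → (7.000,3.889)–(7.024,4.000)
cell (7,4): code 0001 → (7.024,4.000)–(7.000,4.043)
total: 14 segments, chained into 1 closed loop(s), length Σ = 10.380199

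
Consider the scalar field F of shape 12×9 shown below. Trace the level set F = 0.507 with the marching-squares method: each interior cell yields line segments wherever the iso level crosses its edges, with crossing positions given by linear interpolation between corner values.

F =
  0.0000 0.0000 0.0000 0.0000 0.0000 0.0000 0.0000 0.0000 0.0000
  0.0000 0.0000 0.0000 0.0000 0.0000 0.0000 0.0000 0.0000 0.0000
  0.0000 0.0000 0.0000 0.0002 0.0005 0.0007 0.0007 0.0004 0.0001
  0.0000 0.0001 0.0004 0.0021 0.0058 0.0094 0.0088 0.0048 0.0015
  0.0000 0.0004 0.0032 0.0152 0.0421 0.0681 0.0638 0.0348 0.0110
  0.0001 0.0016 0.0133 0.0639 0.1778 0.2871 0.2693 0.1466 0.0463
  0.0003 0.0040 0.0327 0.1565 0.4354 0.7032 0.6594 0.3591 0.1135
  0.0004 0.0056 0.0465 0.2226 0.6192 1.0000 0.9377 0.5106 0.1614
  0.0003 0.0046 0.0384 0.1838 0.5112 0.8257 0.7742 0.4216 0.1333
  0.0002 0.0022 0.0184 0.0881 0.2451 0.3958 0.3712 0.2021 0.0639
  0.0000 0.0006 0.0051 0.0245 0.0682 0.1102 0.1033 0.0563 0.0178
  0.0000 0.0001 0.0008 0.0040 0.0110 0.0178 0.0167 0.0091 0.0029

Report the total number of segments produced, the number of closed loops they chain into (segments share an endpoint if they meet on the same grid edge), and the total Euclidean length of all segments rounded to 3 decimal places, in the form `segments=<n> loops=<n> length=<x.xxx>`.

segments=14 loops=1 length=10.113

cell (5,4): code 0100 → (5.528,5.000)–(6.000,4.267)
cell (5,5): code 1100 → (5.609,6.000)–(5.528,5.000)
cell (5,6): code 1000 → (6.000,6.507)–(5.609,6.000)
cell (6,3): code 0100 → (6.390,4.000)–(7.000,3.717)
cell (6,4): code 1110 → (6.000,4.267)–(6.390,4.000)
cell (6,6): code 1101 → (6.976,7.000)–(6.000,6.507)
cell (6,7): code 1000 → (7.000,7.010)–(6.976,7.000)
cell (7,3): code 0110 → (7.000,3.717)–(8.000,3.987)
cell (7,6): code 1011 → (8.000,6.758)–(7.040,7.000)
cell (7,7): code 0001 → (7.040,7.000)–(7.000,7.010)
cell (8,3): code 0010 → (8.000,3.987)–(8.016,4.000)
cell (8,4): code 0011 → (8.016,4.000)–(8.741,5.000)
cell (8,5): code 0011 → (8.741,5.000)–(8.663,6.000)
cell (8,6): code 0001 → (8.663,6.000)–(8.000,6.758)
total: 14 segments, chained into 1 closed loop(s), length Σ = 10.112609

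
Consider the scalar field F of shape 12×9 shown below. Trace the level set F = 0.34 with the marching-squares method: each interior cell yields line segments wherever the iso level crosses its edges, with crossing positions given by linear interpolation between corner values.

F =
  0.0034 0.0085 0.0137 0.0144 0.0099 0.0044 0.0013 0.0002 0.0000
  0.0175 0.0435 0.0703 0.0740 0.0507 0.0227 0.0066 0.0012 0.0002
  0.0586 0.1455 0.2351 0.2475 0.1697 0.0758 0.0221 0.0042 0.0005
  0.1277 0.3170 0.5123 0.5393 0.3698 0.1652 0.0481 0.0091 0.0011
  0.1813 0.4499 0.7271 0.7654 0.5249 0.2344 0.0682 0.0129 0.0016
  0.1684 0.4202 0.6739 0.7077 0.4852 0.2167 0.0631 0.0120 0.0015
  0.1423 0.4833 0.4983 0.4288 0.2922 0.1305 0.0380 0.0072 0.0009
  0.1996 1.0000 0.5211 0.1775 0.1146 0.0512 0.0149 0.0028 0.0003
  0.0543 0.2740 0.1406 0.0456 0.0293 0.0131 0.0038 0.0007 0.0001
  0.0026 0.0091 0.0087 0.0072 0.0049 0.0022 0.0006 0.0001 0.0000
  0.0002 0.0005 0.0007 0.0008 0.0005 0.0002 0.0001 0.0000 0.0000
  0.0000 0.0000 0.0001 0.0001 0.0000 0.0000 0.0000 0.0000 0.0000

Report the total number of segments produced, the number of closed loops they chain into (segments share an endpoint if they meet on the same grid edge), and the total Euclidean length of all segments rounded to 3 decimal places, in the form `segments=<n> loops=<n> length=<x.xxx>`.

cell (2,1): code 0100 → (2.378,2.000)–(3.000,1.118)
cell (2,2): code 1100 → (2.317,3.000)–(2.378,2.000)
cell (2,3): code 1100 → (2.851,4.000)–(2.317,3.000)
cell (2,4): code 1000 → (3.000,4.146)–(2.851,4.000)
cell (3,0): code 0100 → (3.173,1.000)–(4.000,0.591)
cell (3,1): code 1110 → (3.000,1.118)–(3.173,1.000)
cell (3,4): code 1001 → (4.000,4.636)–(3.000,4.146)
cell (4,0): code 0110 → (4.000,0.591)–(5.000,0.681)
cell (4,4): code 1001 → (5.000,4.541)–(4.000,4.636)
cell (5,0): code 0110 → (5.000,0.681)–(6.000,0.580)
cell (5,3): code 1011 → (6.000,3.650)–(5.752,4.000)
cell (5,4): code 0001 → (5.752,4.000)–(5.000,4.541)
cell (6,0): code 0110 → (6.000,0.580)–(7.000,0.175)
cell (6,2): code 1011 → (7.000,2.527)–(6.353,3.000)
cell (6,3): code 0001 → (6.353,3.000)–(6.000,3.650)
cell (7,0): code 0010 → (7.000,0.175)–(7.909,1.000)
cell (7,1): code 0011 → (7.909,1.000)–(7.476,2.000)
cell (7,2): code 0001 → (7.476,2.000)–(7.000,2.527)
total: 18 segments, chained into 1 closed loop(s), length Σ = 15.685048

segments=18 loops=1 length=15.685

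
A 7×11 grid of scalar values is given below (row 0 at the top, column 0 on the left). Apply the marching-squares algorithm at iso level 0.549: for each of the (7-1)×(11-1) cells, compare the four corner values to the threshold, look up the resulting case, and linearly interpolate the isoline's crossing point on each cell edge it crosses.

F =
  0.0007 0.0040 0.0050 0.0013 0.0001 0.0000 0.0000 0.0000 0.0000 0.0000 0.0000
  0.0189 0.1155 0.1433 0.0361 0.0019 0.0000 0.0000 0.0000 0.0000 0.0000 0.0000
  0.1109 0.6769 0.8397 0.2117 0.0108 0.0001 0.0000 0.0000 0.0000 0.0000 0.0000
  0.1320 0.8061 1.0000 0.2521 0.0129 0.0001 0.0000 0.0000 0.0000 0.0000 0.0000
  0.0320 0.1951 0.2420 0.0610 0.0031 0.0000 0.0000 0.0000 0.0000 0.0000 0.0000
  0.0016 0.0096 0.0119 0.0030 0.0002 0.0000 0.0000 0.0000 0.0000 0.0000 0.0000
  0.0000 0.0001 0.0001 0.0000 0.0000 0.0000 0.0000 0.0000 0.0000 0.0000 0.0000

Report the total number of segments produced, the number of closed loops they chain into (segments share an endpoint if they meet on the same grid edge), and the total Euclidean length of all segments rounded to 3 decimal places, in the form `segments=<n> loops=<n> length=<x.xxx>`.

segments=8 loops=1 length=6.414

cell (1,0): code 0100 → (1.772,1.000)–(2.000,0.774)
cell (1,1): code 1100 → (1.583,2.000)–(1.772,1.000)
cell (1,2): code 1000 → (2.000,2.463)–(1.583,2.000)
cell (2,0): code 0110 → (2.000,0.774)–(3.000,0.619)
cell (2,2): code 1001 → (3.000,2.603)–(2.000,2.463)
cell (3,0): code 0010 → (3.000,0.619)–(3.421,1.000)
cell (3,1): code 0011 → (3.421,1.000)–(3.595,2.000)
cell (3,2): code 0001 → (3.595,2.000)–(3.000,2.603)
total: 8 segments, chained into 1 closed loop(s), length Σ = 6.413906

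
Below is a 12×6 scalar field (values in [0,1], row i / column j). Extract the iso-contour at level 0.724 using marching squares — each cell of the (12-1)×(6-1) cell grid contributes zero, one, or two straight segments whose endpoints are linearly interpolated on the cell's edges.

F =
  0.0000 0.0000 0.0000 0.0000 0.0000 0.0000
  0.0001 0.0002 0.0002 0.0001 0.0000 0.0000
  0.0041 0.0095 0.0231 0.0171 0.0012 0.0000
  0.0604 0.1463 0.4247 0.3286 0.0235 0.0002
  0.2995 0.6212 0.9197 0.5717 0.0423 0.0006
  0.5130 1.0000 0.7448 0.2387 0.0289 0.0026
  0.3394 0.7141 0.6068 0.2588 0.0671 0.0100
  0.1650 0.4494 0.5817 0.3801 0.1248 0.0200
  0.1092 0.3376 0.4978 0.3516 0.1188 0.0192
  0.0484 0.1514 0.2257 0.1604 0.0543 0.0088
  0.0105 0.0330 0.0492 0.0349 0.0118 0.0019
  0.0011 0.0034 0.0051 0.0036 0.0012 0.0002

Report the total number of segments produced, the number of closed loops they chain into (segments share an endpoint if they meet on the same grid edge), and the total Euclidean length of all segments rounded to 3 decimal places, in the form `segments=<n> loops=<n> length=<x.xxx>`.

cell (3,1): code 0100 → (3.605,2.000)–(4.000,1.344)
cell (3,2): code 1000 → (4.000,2.562)–(3.605,2.000)
cell (4,0): code 0100 → (4.271,1.000)–(5.000,0.433)
cell (4,1): code 1110 → (4.000,1.344)–(4.271,1.000)
cell (4,2): code 1001 → (5.000,2.041)–(4.000,2.562)
cell (5,0): code 0010 → (5.000,0.433)–(5.965,1.000)
cell (5,1): code 0011 → (5.965,1.000)–(5.151,2.000)
cell (5,2): code 0001 → (5.151,2.000)–(5.000,2.041)
total: 8 segments, chained into 1 closed loop(s), length Σ = 6.507745

segments=8 loops=1 length=6.508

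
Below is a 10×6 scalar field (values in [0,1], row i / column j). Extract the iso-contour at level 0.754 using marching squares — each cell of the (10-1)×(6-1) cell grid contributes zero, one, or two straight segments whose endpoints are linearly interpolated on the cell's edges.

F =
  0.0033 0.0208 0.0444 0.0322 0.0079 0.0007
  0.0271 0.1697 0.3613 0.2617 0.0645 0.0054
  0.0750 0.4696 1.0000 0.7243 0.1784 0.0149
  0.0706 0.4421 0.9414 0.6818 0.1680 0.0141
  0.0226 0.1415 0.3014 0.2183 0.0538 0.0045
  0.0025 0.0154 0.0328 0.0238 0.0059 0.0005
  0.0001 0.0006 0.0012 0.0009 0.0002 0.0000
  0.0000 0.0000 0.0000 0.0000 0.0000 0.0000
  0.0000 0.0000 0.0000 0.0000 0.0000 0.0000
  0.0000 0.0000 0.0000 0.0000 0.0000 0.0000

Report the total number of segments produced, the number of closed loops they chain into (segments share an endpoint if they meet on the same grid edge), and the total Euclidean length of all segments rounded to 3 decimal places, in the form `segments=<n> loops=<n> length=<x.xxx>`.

cell (1,1): code 0100 → (1.615,2.000)–(2.000,1.536)
cell (1,2): code 1000 → (2.000,2.892)–(1.615,2.000)
cell (2,1): code 0110 → (2.000,1.536)–(3.000,1.625)
cell (2,2): code 1001 → (3.000,2.722)–(2.000,2.892)
cell (3,1): code 0010 → (3.000,1.625)–(3.293,2.000)
cell (3,2): code 0001 → (3.293,2.000)–(3.000,2.722)
total: 6 segments, chained into 1 closed loop(s), length Σ = 4.848087

segments=6 loops=1 length=4.848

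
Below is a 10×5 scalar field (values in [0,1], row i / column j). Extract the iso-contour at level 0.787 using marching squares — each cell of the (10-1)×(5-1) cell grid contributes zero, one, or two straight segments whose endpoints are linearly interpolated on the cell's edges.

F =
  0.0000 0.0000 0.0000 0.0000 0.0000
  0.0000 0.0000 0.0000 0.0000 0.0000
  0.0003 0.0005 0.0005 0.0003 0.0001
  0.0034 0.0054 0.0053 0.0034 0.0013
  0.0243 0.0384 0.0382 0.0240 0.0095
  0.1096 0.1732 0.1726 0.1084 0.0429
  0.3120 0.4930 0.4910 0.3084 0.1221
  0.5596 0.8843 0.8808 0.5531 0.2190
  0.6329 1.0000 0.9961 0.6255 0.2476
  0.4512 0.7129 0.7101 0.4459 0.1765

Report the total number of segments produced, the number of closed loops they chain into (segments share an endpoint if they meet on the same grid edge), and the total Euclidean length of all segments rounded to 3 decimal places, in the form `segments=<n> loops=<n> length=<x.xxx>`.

segments=8 loops=1 length=6.705

cell (6,0): code 0100 → (6.751,1.000)–(7.000,0.700)
cell (6,1): code 1100 → (6.759,2.000)–(6.751,1.000)
cell (6,2): code 1000 → (7.000,2.286)–(6.759,2.000)
cell (7,0): code 0110 → (7.000,0.700)–(8.000,0.420)
cell (7,2): code 1001 → (8.000,2.564)–(7.000,2.286)
cell (8,0): code 0010 → (8.000,0.420)–(8.742,1.000)
cell (8,1): code 0011 → (8.742,1.000)–(8.731,2.000)
cell (8,2): code 0001 → (8.731,2.000)–(8.000,2.564)
total: 8 segments, chained into 1 closed loop(s), length Σ = 6.705326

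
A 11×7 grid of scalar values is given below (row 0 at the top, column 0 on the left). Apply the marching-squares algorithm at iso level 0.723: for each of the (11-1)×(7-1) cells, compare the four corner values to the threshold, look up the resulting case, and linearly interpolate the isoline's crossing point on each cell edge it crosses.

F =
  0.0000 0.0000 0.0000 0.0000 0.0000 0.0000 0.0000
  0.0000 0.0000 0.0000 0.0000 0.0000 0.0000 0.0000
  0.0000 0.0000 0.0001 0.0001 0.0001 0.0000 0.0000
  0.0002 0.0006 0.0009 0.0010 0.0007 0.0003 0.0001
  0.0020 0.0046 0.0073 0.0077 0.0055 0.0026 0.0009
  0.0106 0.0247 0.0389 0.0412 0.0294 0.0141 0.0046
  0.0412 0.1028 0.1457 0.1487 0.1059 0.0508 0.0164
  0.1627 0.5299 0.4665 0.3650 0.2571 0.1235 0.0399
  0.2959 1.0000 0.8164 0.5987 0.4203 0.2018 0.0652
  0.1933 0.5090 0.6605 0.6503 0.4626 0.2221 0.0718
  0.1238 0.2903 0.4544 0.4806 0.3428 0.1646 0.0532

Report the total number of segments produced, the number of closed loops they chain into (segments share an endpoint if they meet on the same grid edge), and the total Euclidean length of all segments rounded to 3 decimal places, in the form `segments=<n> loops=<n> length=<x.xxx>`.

segments=6 loops=1 length=4.690

cell (7,0): code 0100 → (7.411,1.000)–(8.000,0.607)
cell (7,1): code 1100 → (7.733,2.000)–(7.411,1.000)
cell (7,2): code 1000 → (8.000,2.429)–(7.733,2.000)
cell (8,0): code 0010 → (8.000,0.607)–(8.564,1.000)
cell (8,1): code 0011 → (8.564,1.000)–(8.599,2.000)
cell (8,2): code 0001 → (8.599,2.000)–(8.000,2.429)
total: 6 segments, chained into 1 closed loop(s), length Σ = 4.689718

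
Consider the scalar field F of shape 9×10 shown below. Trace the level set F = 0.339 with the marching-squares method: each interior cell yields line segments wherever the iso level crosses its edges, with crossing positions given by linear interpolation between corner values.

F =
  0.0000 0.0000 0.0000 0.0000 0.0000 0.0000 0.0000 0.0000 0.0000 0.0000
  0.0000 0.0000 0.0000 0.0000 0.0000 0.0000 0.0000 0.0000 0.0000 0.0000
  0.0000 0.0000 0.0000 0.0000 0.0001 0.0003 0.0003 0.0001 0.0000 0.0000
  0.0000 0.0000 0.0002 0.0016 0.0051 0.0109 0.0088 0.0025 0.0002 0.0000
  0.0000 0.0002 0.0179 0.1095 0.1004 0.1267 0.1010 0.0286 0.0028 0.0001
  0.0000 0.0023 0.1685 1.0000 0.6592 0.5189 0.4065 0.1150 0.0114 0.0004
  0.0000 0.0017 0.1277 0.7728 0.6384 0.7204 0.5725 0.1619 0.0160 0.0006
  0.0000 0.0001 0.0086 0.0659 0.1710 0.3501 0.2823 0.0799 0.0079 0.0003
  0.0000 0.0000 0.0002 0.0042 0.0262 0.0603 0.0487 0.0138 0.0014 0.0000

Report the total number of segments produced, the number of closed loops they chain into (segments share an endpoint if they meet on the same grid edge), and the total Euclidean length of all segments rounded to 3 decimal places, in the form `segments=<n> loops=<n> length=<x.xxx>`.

cell (4,2): code 0100 → (4.258,3.000)–(5.000,2.205)
cell (4,3): code 1100 → (4.427,4.000)–(4.258,3.000)
cell (4,4): code 1100 → (4.541,5.000)–(4.427,4.000)
cell (4,5): code 1100 → (4.779,6.000)–(4.541,5.000)
cell (4,6): code 1000 → (5.000,6.232)–(4.779,6.000)
cell (5,2): code 0110 → (5.000,2.205)–(6.000,2.328)
cell (5,6): code 1001 → (6.000,6.569)–(5.000,6.232)
cell (6,2): code 0010 → (6.000,2.328)–(6.614,3.000)
cell (6,3): code 0011 → (6.614,3.000)–(6.641,4.000)
cell (6,4): code 0111 → (6.641,4.000)–(7.000,4.938)
cell (6,5): code 1011 → (7.000,5.164)–(6.805,6.000)
cell (6,6): code 0001 → (6.805,6.000)–(6.000,6.569)
cell (7,4): code 0010 → (7.000,4.938)–(7.038,5.000)
cell (7,5): code 0001 → (7.038,5.000)–(7.000,5.164)
total: 14 segments, chained into 1 closed loop(s), length Σ = 11.519423

segments=14 loops=1 length=11.519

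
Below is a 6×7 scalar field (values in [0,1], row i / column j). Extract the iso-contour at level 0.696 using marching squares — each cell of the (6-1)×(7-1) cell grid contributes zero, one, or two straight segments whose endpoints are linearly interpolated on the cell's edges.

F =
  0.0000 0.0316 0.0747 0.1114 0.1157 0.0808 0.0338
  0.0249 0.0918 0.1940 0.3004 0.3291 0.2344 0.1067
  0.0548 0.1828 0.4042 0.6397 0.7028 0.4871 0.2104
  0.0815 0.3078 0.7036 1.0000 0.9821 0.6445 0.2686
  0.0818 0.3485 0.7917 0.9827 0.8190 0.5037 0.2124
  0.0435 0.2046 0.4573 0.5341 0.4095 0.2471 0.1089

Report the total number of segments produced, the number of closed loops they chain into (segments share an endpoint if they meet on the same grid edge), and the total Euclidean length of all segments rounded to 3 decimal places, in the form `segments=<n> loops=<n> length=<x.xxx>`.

segments=12 loops=1 length=8.752

cell (1,3): code 0100 → (1.982,4.000)–(2.000,3.892)
cell (1,4): code 1000 → (2.000,4.032)–(1.982,4.000)
cell (2,1): code 0100 → (2.975,2.000)–(3.000,1.981)
cell (2,2): code 1100 → (2.156,3.000)–(2.975,2.000)
cell (2,3): code 1110 → (2.000,3.892)–(2.156,3.000)
cell (2,4): code 1001 → (3.000,4.847)–(2.000,4.032)
cell (3,1): code 0110 → (3.000,1.981)–(4.000,1.784)
cell (3,4): code 1001 → (4.000,4.390)–(3.000,4.847)
cell (4,1): code 0010 → (4.000,1.784)–(4.286,2.000)
cell (4,2): code 0011 → (4.286,2.000)–(4.639,3.000)
cell (4,3): code 0011 → (4.639,3.000)–(4.300,4.000)
cell (4,4): code 0001 → (4.300,4.000)–(4.000,4.390)
total: 12 segments, chained into 1 closed loop(s), length Σ = 8.752038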